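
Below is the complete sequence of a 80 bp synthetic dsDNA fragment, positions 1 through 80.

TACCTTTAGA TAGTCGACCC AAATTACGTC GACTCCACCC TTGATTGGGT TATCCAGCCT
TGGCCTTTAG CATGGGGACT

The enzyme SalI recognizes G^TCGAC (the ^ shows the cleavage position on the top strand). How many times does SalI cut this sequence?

GTCGAC occurs starting at positions 13, 28.
SalI cuts at 2 sites.

2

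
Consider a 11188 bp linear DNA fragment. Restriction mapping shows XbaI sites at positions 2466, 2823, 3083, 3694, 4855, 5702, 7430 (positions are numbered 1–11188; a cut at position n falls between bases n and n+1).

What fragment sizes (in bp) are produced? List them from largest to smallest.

3758, 2466, 1728, 1161, 847, 611, 357, 260 bp

Linear molecule, 7 cuts → 8 fragments:
  2466 − 0 = 2466 bp
  2823 − 2466 = 357 bp
  3083 − 2823 = 260 bp
  3694 − 3083 = 611 bp
  4855 − 3694 = 1161 bp
  5702 − 4855 = 847 bp
  7430 − 5702 = 1728 bp
  11188 − 7430 = 3758 bp
Sorted largest to smallest: 3758, 2466, 1728, 1161, 847, 611, 357, 260 bp.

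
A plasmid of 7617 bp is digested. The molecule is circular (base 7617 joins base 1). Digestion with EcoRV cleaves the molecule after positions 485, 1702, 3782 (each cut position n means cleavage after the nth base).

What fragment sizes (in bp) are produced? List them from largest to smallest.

4320, 2080, 1217 bp

Circular molecule, 3 cuts → 3 fragments:
  1702 − 485 = 1217 bp
  3782 − 1702 = 2080 bp
  wrap: 7617 − 3782 + 485 = 4320 bp
Sorted largest to smallest: 4320, 2080, 1217 bp.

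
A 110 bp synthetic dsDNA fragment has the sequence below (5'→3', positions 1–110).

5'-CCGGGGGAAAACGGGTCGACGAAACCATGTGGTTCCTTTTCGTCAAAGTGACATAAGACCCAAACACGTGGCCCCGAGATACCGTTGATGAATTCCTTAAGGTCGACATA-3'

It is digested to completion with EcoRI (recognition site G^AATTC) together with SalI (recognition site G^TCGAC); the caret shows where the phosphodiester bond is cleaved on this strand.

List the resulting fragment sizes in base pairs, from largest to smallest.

The EcoRI site (GAATTC) starts at position 90.
EcoRI cuts after the first base of each site, so after position 90.
SalI sites (GTCGAC) start at positions 15, 102.
SalI cuts after the first base of each site, so after positions 15, 102.
Combined cut positions: 15, 90, 102.
Linear molecule, 3 cuts → 4 fragments:
  1–15 → 15 bp
  16–90 → 75 bp
  91–102 → 12 bp
  103–110 → 8 bp
Sorted largest to smallest: 75, 15, 12, 8 bp.

75, 15, 12, 8 bp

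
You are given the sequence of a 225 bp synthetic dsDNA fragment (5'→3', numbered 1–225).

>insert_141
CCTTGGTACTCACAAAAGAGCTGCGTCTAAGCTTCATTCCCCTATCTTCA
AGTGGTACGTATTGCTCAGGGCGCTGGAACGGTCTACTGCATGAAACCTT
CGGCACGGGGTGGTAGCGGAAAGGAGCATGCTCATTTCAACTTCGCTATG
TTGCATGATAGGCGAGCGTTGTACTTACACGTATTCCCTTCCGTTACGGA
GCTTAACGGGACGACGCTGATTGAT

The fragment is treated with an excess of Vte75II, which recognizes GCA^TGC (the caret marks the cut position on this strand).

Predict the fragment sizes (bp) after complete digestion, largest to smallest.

The Vte75II site (GCATGC) starts at position 126.
Vte75II cuts after base 3 of each site, so after position 128.
Linear molecule, 1 cut → 2 fragments:
  1–128 → 128 bp
  129–225 → 97 bp
Sorted largest to smallest: 128, 97 bp.

128, 97 bp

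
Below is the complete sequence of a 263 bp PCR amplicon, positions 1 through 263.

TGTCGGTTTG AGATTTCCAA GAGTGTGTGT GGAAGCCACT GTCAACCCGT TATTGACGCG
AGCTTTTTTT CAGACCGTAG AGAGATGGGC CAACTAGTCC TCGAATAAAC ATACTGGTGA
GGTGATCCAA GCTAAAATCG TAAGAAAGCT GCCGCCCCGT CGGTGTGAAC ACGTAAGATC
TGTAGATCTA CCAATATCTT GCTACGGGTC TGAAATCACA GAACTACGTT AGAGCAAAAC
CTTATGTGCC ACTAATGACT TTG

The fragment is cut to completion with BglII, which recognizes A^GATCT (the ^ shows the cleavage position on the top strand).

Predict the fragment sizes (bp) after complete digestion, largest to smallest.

176, 79, 8 bp

BglII sites (AGATCT) start at positions 176, 184.
BglII cuts after the first base of each site, so after positions 176, 184.
Linear molecule, 2 cuts → 3 fragments:
  1–176 → 176 bp
  177–184 → 8 bp
  185–263 → 79 bp
Sorted largest to smallest: 176, 79, 8 bp.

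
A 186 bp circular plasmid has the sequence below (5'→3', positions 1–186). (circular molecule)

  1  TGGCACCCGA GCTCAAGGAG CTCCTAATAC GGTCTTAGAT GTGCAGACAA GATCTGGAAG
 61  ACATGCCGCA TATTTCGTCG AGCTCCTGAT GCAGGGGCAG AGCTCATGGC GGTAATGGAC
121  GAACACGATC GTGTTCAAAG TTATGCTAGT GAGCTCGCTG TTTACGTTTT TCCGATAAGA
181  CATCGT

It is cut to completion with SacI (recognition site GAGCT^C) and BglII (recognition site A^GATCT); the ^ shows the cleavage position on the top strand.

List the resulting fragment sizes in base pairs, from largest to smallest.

SacI sites (GAGCTC) start at positions 9, 18, 80, 100, 151.
SacI cuts after base 5 of each site (before the last base), so after positions 13, 22, 84, 104, 155.
The BglII site (AGATCT) starts at position 50.
BglII cuts after the first base of each site, so after position 50.
Combined cut positions: 13, 22, 50, 84, 104, 155.
Circular molecule, 6 cuts → 6 fragments:
  14–22 → 9 bp
  23–50 → 28 bp
  51–84 → 34 bp
  85–104 → 20 bp
  105–155 → 51 bp
  156–186 then 1–13 → 31 + 13 = 44 bp
Sorted largest to smallest: 51, 44, 34, 28, 20, 9 bp.

51, 44, 34, 28, 20, 9 bp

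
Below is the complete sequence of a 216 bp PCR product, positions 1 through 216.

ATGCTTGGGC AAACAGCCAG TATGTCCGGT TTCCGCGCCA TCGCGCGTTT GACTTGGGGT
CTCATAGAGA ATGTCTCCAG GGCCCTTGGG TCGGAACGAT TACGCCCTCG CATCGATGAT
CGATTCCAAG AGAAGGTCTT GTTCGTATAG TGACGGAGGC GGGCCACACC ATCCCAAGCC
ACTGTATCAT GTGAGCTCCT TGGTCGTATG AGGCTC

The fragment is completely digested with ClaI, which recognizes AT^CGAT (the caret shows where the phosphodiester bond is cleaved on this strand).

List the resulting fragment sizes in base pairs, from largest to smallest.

ClaI sites (ATCGAT) start at positions 112, 119.
ClaI cuts after base 2 of each site, so after positions 113, 120.
Linear molecule, 2 cuts → 3 fragments:
  1–113 → 113 bp
  114–120 → 7 bp
  121–216 → 96 bp
Sorted largest to smallest: 113, 96, 7 bp.

113, 96, 7 bp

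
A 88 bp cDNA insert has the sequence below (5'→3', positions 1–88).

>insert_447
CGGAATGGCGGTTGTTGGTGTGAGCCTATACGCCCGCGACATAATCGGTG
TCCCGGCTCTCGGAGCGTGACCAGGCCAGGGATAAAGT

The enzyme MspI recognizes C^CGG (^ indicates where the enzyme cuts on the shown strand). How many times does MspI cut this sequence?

CCGG occurs starting at position 53.
MspI cuts at 1 site.

1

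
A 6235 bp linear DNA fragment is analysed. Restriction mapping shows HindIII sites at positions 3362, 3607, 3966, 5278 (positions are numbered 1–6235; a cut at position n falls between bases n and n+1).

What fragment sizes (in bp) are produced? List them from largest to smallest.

3362, 1312, 957, 359, 245 bp

Linear molecule, 4 cuts → 5 fragments:
  3362 − 0 = 3362 bp
  3607 − 3362 = 245 bp
  3966 − 3607 = 359 bp
  5278 − 3966 = 1312 bp
  6235 − 5278 = 957 bp
Sorted largest to smallest: 3362, 1312, 957, 359, 245 bp.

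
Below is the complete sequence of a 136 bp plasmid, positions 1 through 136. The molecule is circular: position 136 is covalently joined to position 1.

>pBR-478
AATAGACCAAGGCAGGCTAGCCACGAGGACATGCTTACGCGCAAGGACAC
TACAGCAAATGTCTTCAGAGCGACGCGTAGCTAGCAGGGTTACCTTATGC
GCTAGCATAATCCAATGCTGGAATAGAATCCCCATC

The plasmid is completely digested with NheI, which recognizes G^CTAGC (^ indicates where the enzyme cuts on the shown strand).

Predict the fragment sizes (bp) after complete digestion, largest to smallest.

NheI sites (GCTAGC) start at positions 16, 80, 101.
NheI cuts after the first base of each site, so after positions 16, 80, 101.
Circular molecule, 3 cuts → 3 fragments:
  17–80 → 64 bp
  81–101 → 21 bp
  102–136 then 1–16 → 35 + 16 = 51 bp
Sorted largest to smallest: 64, 51, 21 bp.

64, 51, 21 bp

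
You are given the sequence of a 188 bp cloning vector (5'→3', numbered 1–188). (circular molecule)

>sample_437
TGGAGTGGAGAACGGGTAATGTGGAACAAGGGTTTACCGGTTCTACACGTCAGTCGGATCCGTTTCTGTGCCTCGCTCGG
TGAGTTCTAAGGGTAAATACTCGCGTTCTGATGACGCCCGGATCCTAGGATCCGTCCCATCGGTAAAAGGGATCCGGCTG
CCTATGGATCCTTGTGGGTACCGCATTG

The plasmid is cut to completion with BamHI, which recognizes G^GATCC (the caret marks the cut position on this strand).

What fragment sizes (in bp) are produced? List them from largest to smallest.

BamHI sites (GGATCC) start at positions 56, 120, 128, 150, 166.
BamHI cuts after the first base of each site, so after positions 56, 120, 128, 150, 166.
Circular molecule, 5 cuts → 5 fragments:
  57–120 → 64 bp
  121–128 → 8 bp
  129–150 → 22 bp
  151–166 → 16 bp
  167–188 then 1–56 → 22 + 56 = 78 bp
Sorted largest to smallest: 78, 64, 22, 16, 8 bp.

78, 64, 22, 16, 8 bp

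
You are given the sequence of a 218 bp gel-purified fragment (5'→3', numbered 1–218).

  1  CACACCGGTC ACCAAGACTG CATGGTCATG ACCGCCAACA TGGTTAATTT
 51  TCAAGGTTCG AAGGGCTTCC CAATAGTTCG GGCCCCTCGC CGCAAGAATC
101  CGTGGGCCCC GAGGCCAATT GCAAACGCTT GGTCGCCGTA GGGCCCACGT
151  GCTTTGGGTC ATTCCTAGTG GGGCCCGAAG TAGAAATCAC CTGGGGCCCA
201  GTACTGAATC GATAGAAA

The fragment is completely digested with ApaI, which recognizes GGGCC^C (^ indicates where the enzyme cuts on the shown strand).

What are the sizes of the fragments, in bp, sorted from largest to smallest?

84, 37, 30, 24, 23, 20 bp

ApaI sites (GGGCCC) start at positions 80, 104, 141, 171, 194.
ApaI cuts after base 5 of each site (before the last base), so after positions 84, 108, 145, 175, 198.
Linear molecule, 5 cuts → 6 fragments:
  1–84 → 84 bp
  85–108 → 24 bp
  109–145 → 37 bp
  146–175 → 30 bp
  176–198 → 23 bp
  199–218 → 20 bp
Sorted largest to smallest: 84, 37, 30, 24, 23, 20 bp.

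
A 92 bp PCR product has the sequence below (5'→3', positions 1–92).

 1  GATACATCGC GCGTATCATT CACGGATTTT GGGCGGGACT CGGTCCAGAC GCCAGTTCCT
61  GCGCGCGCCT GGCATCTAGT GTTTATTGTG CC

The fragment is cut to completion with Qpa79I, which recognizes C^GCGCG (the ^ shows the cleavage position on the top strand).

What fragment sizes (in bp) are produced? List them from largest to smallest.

54, 30, 8 bp

Qpa79I sites (CGCGCG) start at positions 8, 62.
Qpa79I cuts after the first base of each site, so after positions 8, 62.
Linear molecule, 2 cuts → 3 fragments:
  1–8 → 8 bp
  9–62 → 54 bp
  63–92 → 30 bp
Sorted largest to smallest: 54, 30, 8 bp.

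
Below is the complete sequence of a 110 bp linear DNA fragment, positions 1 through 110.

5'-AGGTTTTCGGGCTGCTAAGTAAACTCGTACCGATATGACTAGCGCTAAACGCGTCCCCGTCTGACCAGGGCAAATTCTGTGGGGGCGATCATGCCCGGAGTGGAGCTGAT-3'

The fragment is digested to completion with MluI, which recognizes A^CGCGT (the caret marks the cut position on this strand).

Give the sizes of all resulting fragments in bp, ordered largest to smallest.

The MluI site (ACGCGT) starts at position 49.
MluI cuts after the first base of each site, so after position 49.
Linear molecule, 1 cut → 2 fragments:
  1–49 → 49 bp
  50–110 → 61 bp
Sorted largest to smallest: 61, 49 bp.

61, 49 bp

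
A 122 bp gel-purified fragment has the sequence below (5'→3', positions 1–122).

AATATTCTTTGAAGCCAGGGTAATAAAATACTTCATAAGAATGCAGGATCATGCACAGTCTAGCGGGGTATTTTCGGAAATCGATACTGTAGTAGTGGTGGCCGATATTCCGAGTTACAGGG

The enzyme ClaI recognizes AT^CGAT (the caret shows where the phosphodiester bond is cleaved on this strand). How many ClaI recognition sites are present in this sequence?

ATCGAT occurs starting at position 80.
ClaI cuts at 1 site.

1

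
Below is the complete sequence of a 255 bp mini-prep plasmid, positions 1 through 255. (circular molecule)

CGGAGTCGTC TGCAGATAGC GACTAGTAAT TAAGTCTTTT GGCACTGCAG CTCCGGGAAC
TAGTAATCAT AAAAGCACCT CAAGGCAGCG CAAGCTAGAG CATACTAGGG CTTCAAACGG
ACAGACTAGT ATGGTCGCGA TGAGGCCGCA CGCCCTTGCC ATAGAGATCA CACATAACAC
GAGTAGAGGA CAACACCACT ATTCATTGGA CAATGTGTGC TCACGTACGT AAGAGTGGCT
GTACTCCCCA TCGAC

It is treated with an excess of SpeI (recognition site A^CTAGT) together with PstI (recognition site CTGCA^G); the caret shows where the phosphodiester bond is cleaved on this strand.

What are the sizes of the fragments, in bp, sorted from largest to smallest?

SpeI sites (ACTAGT) start at positions 22, 59, 125.
SpeI cuts after the first base of each site, so after positions 22, 59, 125.
PstI sites (CTGCAG) start at positions 10, 45.
PstI cuts after base 5 of each site (before the last base), so after positions 14, 49.
Combined cut positions: 14, 22, 49, 59, 125.
Circular molecule, 5 cuts → 5 fragments:
  15–22 → 8 bp
  23–49 → 27 bp
  50–59 → 10 bp
  60–125 → 66 bp
  126–255 then 1–14 → 130 + 14 = 144 bp
Sorted largest to smallest: 144, 66, 27, 10, 8 bp.

144, 66, 27, 10, 8 bp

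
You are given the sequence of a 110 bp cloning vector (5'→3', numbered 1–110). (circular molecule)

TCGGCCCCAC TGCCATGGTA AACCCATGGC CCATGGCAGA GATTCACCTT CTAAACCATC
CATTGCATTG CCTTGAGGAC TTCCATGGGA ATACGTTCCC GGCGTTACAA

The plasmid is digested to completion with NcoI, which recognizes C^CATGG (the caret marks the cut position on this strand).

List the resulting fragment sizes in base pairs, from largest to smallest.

52, 40, 11, 7 bp

NcoI sites (CCATGG) start at positions 13, 24, 31, 83.
NcoI cuts after the first base of each site, so after positions 13, 24, 31, 83.
Circular molecule, 4 cuts → 4 fragments:
  14–24 → 11 bp
  25–31 → 7 bp
  32–83 → 52 bp
  84–110 then 1–13 → 27 + 13 = 40 bp
Sorted largest to smallest: 52, 40, 11, 7 bp.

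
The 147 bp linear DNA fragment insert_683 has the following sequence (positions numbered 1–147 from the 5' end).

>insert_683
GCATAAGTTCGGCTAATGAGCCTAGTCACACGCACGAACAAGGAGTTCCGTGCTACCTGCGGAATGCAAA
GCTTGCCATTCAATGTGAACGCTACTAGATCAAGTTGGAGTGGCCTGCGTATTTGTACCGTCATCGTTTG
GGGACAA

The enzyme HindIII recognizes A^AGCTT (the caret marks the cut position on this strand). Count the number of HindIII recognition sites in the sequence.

AAGCTT occurs starting at position 69.
HindIII cuts at 1 site.

1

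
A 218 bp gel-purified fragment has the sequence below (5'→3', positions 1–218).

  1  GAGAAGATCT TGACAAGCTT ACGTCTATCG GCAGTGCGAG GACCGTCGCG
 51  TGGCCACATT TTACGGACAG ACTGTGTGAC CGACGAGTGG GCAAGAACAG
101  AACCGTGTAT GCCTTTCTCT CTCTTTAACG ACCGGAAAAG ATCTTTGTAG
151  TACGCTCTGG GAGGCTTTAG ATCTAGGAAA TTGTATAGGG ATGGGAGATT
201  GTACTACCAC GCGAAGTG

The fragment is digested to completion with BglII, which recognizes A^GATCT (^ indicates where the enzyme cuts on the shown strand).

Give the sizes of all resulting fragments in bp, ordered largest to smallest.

BglII sites (AGATCT) start at positions 5, 139, 169.
BglII cuts after the first base of each site, so after positions 5, 139, 169.
Linear molecule, 3 cuts → 4 fragments:
  1–5 → 5 bp
  6–139 → 134 bp
  140–169 → 30 bp
  170–218 → 49 bp
Sorted largest to smallest: 134, 49, 30, 5 bp.

134, 49, 30, 5 bp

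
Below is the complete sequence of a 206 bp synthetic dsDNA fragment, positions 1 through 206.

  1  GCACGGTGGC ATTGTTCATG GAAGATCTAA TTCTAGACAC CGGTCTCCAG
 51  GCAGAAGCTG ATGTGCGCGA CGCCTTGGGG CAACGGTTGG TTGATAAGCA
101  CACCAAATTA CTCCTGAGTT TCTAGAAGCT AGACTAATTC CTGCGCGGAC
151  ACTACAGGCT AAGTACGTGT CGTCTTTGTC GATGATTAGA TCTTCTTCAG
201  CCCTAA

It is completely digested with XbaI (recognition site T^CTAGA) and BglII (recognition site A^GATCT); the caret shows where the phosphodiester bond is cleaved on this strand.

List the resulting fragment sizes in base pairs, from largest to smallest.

89, 67, 23, 18, 9 bp

XbaI sites (TCTAGA) start at positions 32, 121.
XbaI cuts after the first base of each site, so after positions 32, 121.
BglII sites (AGATCT) start at positions 23, 188.
BglII cuts after the first base of each site, so after positions 23, 188.
Combined cut positions: 23, 32, 121, 188.
Linear molecule, 4 cuts → 5 fragments:
  1–23 → 23 bp
  24–32 → 9 bp
  33–121 → 89 bp
  122–188 → 67 bp
  189–206 → 18 bp
Sorted largest to smallest: 89, 67, 23, 18, 9 bp.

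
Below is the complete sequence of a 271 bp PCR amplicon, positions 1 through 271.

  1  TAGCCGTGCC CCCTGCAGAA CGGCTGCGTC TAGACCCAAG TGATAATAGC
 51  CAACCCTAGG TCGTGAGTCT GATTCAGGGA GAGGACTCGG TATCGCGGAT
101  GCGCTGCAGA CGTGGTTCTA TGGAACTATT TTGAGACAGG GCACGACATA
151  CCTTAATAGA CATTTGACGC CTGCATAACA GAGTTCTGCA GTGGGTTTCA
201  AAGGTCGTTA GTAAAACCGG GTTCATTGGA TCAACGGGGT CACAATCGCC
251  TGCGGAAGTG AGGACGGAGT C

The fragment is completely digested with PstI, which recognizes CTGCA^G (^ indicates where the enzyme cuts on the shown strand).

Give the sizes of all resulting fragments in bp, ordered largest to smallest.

91, 82, 81, 17 bp

PstI sites (CTGCAG) start at positions 13, 104, 186.
PstI cuts after base 5 of each site (before the last base), so after positions 17, 108, 190.
Linear molecule, 3 cuts → 4 fragments:
  1–17 → 17 bp
  18–108 → 91 bp
  109–190 → 82 bp
  191–271 → 81 bp
Sorted largest to smallest: 91, 82, 81, 17 bp.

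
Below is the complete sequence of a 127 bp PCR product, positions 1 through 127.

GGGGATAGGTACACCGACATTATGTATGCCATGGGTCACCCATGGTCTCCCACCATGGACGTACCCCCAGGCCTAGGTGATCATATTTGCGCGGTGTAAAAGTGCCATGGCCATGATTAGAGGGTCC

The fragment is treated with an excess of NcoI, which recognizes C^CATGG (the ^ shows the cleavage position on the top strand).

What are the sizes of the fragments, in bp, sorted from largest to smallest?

NcoI sites (CCATGG) start at positions 29, 40, 53, 105.
NcoI cuts after the first base of each site, so after positions 29, 40, 53, 105.
Linear molecule, 4 cuts → 5 fragments:
  1–29 → 29 bp
  30–40 → 11 bp
  41–53 → 13 bp
  54–105 → 52 bp
  106–127 → 22 bp
Sorted largest to smallest: 52, 29, 22, 13, 11 bp.

52, 29, 22, 13, 11 bp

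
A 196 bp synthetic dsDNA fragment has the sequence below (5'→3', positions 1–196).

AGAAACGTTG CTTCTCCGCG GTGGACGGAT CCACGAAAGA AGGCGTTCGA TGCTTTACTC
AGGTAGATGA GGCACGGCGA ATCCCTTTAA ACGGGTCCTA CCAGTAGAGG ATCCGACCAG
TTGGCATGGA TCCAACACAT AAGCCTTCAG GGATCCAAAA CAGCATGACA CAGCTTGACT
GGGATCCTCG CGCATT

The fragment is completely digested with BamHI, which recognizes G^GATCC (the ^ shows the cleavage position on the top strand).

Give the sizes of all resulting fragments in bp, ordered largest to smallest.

82, 31, 27, 23, 19, 14 bp

BamHI sites (GGATCC) start at positions 27, 109, 128, 151, 182.
BamHI cuts after the first base of each site, so after positions 27, 109, 128, 151, 182.
Linear molecule, 5 cuts → 6 fragments:
  1–27 → 27 bp
  28–109 → 82 bp
  110–128 → 19 bp
  129–151 → 23 bp
  152–182 → 31 bp
  183–196 → 14 bp
Sorted largest to smallest: 82, 31, 27, 23, 19, 14 bp.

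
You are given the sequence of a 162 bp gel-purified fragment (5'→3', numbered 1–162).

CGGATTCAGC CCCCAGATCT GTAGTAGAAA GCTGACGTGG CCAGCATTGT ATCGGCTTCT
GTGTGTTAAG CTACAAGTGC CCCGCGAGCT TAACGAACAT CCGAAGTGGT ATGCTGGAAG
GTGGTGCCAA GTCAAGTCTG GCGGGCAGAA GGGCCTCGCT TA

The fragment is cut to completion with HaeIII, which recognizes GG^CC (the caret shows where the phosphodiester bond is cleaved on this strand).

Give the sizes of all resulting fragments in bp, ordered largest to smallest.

113, 40, 9 bp

HaeIII sites (GGCC) start at positions 39, 152.
HaeIII cuts after base 2 of each site, so after positions 40, 153.
Linear molecule, 2 cuts → 3 fragments:
  1–40 → 40 bp
  41–153 → 113 bp
  154–162 → 9 bp
Sorted largest to smallest: 113, 40, 9 bp.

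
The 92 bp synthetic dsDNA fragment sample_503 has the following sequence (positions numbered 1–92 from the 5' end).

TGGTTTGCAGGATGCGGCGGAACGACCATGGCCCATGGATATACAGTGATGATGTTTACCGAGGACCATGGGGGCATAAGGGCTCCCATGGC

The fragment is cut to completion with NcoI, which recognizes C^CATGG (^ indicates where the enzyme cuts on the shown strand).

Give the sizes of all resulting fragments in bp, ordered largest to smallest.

33, 26, 20, 7, 6 bp

NcoI sites (CCATGG) start at positions 26, 33, 66, 86.
NcoI cuts after the first base of each site, so after positions 26, 33, 66, 86.
Linear molecule, 4 cuts → 5 fragments:
  1–26 → 26 bp
  27–33 → 7 bp
  34–66 → 33 bp
  67–86 → 20 bp
  87–92 → 6 bp
Sorted largest to smallest: 33, 26, 20, 7, 6 bp.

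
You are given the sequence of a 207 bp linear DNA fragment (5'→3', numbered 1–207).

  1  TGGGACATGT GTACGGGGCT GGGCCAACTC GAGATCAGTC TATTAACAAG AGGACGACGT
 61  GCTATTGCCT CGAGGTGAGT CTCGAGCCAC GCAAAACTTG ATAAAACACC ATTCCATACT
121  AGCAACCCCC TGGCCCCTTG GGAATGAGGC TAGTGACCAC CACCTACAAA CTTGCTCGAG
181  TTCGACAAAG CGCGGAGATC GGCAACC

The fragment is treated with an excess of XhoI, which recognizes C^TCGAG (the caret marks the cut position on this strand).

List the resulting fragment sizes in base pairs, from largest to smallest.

XhoI sites (CTCGAG) start at positions 28, 69, 81, 175.
XhoI cuts after the first base of each site, so after positions 28, 69, 81, 175.
Linear molecule, 4 cuts → 5 fragments:
  1–28 → 28 bp
  29–69 → 41 bp
  70–81 → 12 bp
  82–175 → 94 bp
  176–207 → 32 bp
Sorted largest to smallest: 94, 41, 32, 28, 12 bp.

94, 41, 32, 28, 12 bp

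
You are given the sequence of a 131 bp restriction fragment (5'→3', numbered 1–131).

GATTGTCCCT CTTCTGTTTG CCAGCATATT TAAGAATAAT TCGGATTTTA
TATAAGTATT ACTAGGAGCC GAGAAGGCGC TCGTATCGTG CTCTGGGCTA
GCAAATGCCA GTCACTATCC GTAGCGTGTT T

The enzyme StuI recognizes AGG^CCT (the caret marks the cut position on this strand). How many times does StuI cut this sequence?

0

No occurrence of AGGCCT is present in the sequence.
StuI does not cut: 0 sites.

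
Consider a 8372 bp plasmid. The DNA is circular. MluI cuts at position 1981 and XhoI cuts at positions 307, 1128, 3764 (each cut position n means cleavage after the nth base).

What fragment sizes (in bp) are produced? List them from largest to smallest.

4915, 1783, 853, 821 bp

Combined cut positions (sorted): 307, 1128, 1981, 3764.
Circular molecule, 4 cuts → 4 fragments:
  1128 − 307 = 821 bp
  1981 − 1128 = 853 bp
  3764 − 1981 = 1783 bp
  wrap: 8372 − 3764 + 307 = 4915 bp
Sorted largest to smallest: 4915, 1783, 853, 821 bp.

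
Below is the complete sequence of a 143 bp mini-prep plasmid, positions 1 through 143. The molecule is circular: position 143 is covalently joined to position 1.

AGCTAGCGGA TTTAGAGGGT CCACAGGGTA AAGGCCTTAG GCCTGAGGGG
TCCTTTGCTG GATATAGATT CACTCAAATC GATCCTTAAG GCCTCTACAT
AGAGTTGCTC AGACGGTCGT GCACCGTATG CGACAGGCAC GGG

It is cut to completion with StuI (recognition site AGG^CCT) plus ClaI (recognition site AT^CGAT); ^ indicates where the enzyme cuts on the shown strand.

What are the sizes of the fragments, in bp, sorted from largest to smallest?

StuI sites (AGGCCT) start at positions 32, 39, 89.
StuI cuts after base 3 of each site, so after positions 34, 41, 91.
The ClaI site (ATCGAT) starts at position 78.
ClaI cuts after base 2 of each site, so after position 79.
Combined cut positions: 34, 41, 79, 91.
Circular molecule, 4 cuts → 4 fragments:
  35–41 → 7 bp
  42–79 → 38 bp
  80–91 → 12 bp
  92–143 then 1–34 → 52 + 34 = 86 bp
Sorted largest to smallest: 86, 38, 12, 7 bp.

86, 38, 12, 7 bp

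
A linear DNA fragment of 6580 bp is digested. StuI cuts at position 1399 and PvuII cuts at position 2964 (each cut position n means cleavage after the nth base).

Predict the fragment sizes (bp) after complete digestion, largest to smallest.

3616, 1565, 1399 bp

Combined cut positions (sorted): 1399, 2964.
Linear molecule, 2 cuts → 3 fragments:
  1399 − 0 = 1399 bp
  2964 − 1399 = 1565 bp
  6580 − 2964 = 3616 bp
Sorted largest to smallest: 3616, 1565, 1399 bp.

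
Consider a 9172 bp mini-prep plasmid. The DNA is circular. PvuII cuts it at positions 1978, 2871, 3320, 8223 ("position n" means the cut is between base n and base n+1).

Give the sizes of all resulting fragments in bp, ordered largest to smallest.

4903, 2927, 893, 449 bp

Circular molecule, 4 cuts → 4 fragments:
  2871 − 1978 = 893 bp
  3320 − 2871 = 449 bp
  8223 − 3320 = 4903 bp
  wrap: 9172 − 8223 + 1978 = 2927 bp
Sorted largest to smallest: 4903, 2927, 893, 449 bp.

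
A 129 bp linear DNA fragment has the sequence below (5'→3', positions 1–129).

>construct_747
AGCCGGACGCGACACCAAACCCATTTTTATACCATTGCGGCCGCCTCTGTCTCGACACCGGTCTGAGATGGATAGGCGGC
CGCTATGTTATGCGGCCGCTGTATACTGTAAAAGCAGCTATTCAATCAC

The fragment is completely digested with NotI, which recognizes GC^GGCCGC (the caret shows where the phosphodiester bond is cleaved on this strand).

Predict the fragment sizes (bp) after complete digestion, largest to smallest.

39, 38, 36, 16 bp

NotI sites (GCGGCCGC) start at positions 37, 76, 92.
NotI cuts after base 2 of each site, so after positions 38, 77, 93.
Linear molecule, 3 cuts → 4 fragments:
  1–38 → 38 bp
  39–77 → 39 bp
  78–93 → 16 bp
  94–129 → 36 bp
Sorted largest to smallest: 39, 38, 36, 16 bp.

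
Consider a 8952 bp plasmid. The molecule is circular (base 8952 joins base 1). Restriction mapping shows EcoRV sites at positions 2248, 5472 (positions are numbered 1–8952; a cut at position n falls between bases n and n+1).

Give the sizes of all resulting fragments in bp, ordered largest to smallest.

5728, 3224 bp

Circular molecule, 2 cuts → 2 fragments:
  5472 − 2248 = 3224 bp
  wrap: 8952 − 5472 + 2248 = 5728 bp
Sorted largest to smallest: 5728, 3224 bp.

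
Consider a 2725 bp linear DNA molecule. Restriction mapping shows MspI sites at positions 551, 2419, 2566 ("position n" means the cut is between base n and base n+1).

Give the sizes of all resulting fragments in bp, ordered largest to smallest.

Linear molecule, 3 cuts → 4 fragments:
  551 − 0 = 551 bp
  2419 − 551 = 1868 bp
  2566 − 2419 = 147 bp
  2725 − 2566 = 159 bp
Sorted largest to smallest: 1868, 551, 159, 147 bp.

1868, 551, 159, 147 bp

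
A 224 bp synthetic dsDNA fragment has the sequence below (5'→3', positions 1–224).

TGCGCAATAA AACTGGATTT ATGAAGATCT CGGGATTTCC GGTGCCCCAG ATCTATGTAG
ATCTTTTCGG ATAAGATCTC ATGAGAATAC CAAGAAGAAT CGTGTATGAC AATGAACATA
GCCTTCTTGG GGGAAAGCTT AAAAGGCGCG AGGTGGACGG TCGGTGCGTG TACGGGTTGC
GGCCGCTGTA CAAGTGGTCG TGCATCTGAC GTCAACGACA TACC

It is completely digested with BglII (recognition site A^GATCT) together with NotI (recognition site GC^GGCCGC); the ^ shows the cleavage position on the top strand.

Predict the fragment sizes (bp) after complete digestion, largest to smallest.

106, 44, 25, 24, 15, 10 bp

BglII sites (AGATCT) start at positions 25, 49, 59, 74.
BglII cuts after the first base of each site, so after positions 25, 49, 59, 74.
The NotI site (GCGGCCGC) starts at position 179.
NotI cuts after base 2 of each site, so after position 180.
Combined cut positions: 25, 49, 59, 74, 180.
Linear molecule, 5 cuts → 6 fragments:
  1–25 → 25 bp
  26–49 → 24 bp
  50–59 → 10 bp
  60–74 → 15 bp
  75–180 → 106 bp
  181–224 → 44 bp
Sorted largest to smallest: 106, 44, 25, 24, 15, 10 bp.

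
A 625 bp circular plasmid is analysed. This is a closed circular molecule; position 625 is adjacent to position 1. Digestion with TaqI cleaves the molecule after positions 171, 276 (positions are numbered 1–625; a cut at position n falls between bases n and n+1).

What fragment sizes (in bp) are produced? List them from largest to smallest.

Circular molecule, 2 cuts → 2 fragments:
  276 − 171 = 105 bp
  wrap: 625 − 276 + 171 = 520 bp
Sorted largest to smallest: 520, 105 bp.

520, 105 bp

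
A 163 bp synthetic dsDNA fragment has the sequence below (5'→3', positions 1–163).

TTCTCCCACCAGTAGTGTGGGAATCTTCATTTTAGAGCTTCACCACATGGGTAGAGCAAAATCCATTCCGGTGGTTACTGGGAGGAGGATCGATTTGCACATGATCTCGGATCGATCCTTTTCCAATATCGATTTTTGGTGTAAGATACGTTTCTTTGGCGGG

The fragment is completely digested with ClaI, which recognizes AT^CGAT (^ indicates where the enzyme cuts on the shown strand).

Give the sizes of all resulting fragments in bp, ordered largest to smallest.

90, 34, 22, 17 bp

ClaI sites (ATCGAT) start at positions 89, 111, 128.
ClaI cuts after base 2 of each site, so after positions 90, 112, 129.
Linear molecule, 3 cuts → 4 fragments:
  1–90 → 90 bp
  91–112 → 22 bp
  113–129 → 17 bp
  130–163 → 34 bp
Sorted largest to smallest: 90, 34, 22, 17 bp.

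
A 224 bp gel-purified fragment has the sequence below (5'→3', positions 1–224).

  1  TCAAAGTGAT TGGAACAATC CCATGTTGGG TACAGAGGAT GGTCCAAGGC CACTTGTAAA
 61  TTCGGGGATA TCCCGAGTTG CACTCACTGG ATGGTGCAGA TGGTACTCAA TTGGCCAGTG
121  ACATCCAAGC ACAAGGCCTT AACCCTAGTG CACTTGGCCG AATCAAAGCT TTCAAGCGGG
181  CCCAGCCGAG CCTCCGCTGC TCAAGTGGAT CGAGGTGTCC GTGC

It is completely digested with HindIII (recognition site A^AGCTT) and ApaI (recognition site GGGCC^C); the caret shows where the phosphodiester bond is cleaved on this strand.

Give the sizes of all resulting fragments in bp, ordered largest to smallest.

166, 42, 16 bp

The HindIII site (AAGCTT) starts at position 166.
HindIII cuts after the first base of each site, so after position 166.
The ApaI site (GGGCCC) starts at position 178.
ApaI cuts after base 5 of each site (before the last base), so after position 182.
Combined cut positions: 166, 182.
Linear molecule, 2 cuts → 3 fragments:
  1–166 → 166 bp
  167–182 → 16 bp
  183–224 → 42 bp
Sorted largest to smallest: 166, 42, 16 bp.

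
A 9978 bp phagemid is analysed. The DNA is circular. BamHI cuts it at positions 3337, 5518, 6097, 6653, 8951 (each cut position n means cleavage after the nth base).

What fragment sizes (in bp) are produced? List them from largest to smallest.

4364, 2298, 2181, 579, 556 bp

Circular molecule, 5 cuts → 5 fragments:
  5518 − 3337 = 2181 bp
  6097 − 5518 = 579 bp
  6653 − 6097 = 556 bp
  8951 − 6653 = 2298 bp
  wrap: 9978 − 8951 + 3337 = 4364 bp
Sorted largest to smallest: 4364, 2298, 2181, 579, 556 bp.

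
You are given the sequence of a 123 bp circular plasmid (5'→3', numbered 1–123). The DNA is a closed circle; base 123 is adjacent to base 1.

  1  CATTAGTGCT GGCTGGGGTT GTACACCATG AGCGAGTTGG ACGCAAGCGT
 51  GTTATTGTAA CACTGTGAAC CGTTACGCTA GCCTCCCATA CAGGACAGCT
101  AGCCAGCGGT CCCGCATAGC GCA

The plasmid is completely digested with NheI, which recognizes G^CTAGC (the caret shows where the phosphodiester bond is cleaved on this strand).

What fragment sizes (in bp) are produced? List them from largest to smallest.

NheI sites (GCTAGC) start at positions 77, 98.
NheI cuts after the first base of each site, so after positions 77, 98.
Circular molecule, 2 cuts → 2 fragments:
  78–98 → 21 bp
  99–123 then 1–77 → 25 + 77 = 102 bp
Sorted largest to smallest: 102, 21 bp.

102, 21 bp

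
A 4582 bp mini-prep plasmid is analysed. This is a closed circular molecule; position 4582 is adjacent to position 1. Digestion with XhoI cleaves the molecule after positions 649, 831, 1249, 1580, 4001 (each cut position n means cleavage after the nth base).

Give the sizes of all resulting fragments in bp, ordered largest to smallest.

2421, 1230, 418, 331, 182 bp

Circular molecule, 5 cuts → 5 fragments:
  831 − 649 = 182 bp
  1249 − 831 = 418 bp
  1580 − 1249 = 331 bp
  4001 − 1580 = 2421 bp
  wrap: 4582 − 4001 + 649 = 1230 bp
Sorted largest to smallest: 2421, 1230, 418, 331, 182 bp.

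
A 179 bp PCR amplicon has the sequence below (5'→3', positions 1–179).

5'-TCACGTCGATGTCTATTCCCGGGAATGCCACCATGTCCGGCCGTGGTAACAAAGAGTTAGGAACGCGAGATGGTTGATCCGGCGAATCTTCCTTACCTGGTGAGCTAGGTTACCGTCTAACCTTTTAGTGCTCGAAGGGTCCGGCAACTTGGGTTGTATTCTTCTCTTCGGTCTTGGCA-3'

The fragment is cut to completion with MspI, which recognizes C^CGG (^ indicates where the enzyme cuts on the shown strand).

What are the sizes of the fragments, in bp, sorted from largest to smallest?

62, 42, 38, 19, 18 bp

MspI sites (CCGG) start at positions 19, 37, 79, 141.
MspI cuts after the first base of each site, so after positions 19, 37, 79, 141.
Linear molecule, 4 cuts → 5 fragments:
  1–19 → 19 bp
  20–37 → 18 bp
  38–79 → 42 bp
  80–141 → 62 bp
  142–179 → 38 bp
Sorted largest to smallest: 62, 42, 38, 19, 18 bp.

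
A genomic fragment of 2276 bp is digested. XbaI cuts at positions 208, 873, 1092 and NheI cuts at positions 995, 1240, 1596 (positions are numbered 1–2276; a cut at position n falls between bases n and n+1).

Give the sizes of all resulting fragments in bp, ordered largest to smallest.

680, 665, 356, 208, 148, 122, 97 bp

Combined cut positions (sorted): 208, 873, 995, 1092, 1240, 1596.
Linear molecule, 6 cuts → 7 fragments:
  208 − 0 = 208 bp
  873 − 208 = 665 bp
  995 − 873 = 122 bp
  1092 − 995 = 97 bp
  1240 − 1092 = 148 bp
  1596 − 1240 = 356 bp
  2276 − 1596 = 680 bp
Sorted largest to smallest: 680, 665, 356, 208, 148, 122, 97 bp.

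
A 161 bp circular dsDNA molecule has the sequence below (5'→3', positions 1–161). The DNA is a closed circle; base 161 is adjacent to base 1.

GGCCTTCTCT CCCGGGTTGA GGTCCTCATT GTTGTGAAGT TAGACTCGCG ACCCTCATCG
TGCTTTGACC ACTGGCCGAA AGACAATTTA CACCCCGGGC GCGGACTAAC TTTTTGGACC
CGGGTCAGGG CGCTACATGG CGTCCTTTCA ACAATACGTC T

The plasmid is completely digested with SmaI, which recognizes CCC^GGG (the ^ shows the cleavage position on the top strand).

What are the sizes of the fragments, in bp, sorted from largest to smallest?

SmaI sites (CCCGGG) start at positions 11, 94, 119.
SmaI cuts after base 3 of each site, so after positions 13, 96, 121.
Circular molecule, 3 cuts → 3 fragments:
  14–96 → 83 bp
  97–121 → 25 bp
  122–161 then 1–13 → 40 + 13 = 53 bp
Sorted largest to smallest: 83, 53, 25 bp.

83, 53, 25 bp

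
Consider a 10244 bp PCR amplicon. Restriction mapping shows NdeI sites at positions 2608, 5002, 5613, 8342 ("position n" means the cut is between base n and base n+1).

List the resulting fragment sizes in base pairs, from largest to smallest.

2729, 2608, 2394, 1902, 611 bp

Linear molecule, 4 cuts → 5 fragments:
  2608 − 0 = 2608 bp
  5002 − 2608 = 2394 bp
  5613 − 5002 = 611 bp
  8342 − 5613 = 2729 bp
  10244 − 8342 = 1902 bp
Sorted largest to smallest: 2729, 2608, 2394, 1902, 611 bp.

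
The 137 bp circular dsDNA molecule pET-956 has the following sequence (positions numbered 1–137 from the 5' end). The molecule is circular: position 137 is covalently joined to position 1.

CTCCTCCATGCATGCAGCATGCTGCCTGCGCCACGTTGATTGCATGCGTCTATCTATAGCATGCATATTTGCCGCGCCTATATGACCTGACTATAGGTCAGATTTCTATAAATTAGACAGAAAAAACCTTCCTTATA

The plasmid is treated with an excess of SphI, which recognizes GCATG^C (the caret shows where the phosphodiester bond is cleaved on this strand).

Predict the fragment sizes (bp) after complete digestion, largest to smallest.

SphI sites (GCATGC) start at positions 10, 17, 42, 59.
SphI cuts after base 5 of each site (before the last base), so after positions 14, 21, 46, 63.
Circular molecule, 4 cuts → 4 fragments:
  15–21 → 7 bp
  22–46 → 25 bp
  47–63 → 17 bp
  64–137 then 1–14 → 74 + 14 = 88 bp
Sorted largest to smallest: 88, 25, 17, 7 bp.

88, 25, 17, 7 bp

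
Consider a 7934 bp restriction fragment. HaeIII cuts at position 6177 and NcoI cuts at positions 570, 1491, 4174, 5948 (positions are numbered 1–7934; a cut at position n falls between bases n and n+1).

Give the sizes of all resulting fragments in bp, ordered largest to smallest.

Combined cut positions (sorted): 570, 1491, 4174, 5948, 6177.
Linear molecule, 5 cuts → 6 fragments:
  570 − 0 = 570 bp
  1491 − 570 = 921 bp
  4174 − 1491 = 2683 bp
  5948 − 4174 = 1774 bp
  6177 − 5948 = 229 bp
  7934 − 6177 = 1757 bp
Sorted largest to smallest: 2683, 1774, 1757, 921, 570, 229 bp.

2683, 1774, 1757, 921, 570, 229 bp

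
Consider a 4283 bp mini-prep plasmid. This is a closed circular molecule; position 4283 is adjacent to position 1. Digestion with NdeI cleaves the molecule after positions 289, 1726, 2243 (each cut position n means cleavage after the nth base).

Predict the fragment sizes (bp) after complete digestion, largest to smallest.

2329, 1437, 517 bp

Circular molecule, 3 cuts → 3 fragments:
  1726 − 289 = 1437 bp
  2243 − 1726 = 517 bp
  wrap: 4283 − 2243 + 289 = 2329 bp
Sorted largest to smallest: 2329, 1437, 517 bp.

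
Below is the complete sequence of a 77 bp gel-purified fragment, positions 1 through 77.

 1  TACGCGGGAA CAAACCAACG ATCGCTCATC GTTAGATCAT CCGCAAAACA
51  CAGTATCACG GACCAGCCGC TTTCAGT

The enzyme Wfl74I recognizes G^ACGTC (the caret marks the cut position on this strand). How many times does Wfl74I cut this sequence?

No occurrence of GACGTC is present in the sequence.
Wfl74I does not cut: 0 sites.

0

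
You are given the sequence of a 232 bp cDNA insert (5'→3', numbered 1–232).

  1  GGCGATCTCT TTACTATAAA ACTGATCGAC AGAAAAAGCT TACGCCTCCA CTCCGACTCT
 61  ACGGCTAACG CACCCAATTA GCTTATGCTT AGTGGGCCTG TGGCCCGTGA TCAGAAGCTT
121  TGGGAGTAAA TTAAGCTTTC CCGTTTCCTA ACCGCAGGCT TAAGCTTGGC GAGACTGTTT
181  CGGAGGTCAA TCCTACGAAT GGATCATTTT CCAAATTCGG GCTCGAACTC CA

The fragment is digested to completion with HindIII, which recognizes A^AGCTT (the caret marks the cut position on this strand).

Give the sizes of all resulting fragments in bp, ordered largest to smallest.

HindIII sites (AAGCTT) start at positions 36, 115, 133, 162.
HindIII cuts after the first base of each site, so after positions 36, 115, 133, 162.
Linear molecule, 4 cuts → 5 fragments:
  1–36 → 36 bp
  37–115 → 79 bp
  116–133 → 18 bp
  134–162 → 29 bp
  163–232 → 70 bp
Sorted largest to smallest: 79, 70, 36, 29, 18 bp.

79, 70, 36, 29, 18 bp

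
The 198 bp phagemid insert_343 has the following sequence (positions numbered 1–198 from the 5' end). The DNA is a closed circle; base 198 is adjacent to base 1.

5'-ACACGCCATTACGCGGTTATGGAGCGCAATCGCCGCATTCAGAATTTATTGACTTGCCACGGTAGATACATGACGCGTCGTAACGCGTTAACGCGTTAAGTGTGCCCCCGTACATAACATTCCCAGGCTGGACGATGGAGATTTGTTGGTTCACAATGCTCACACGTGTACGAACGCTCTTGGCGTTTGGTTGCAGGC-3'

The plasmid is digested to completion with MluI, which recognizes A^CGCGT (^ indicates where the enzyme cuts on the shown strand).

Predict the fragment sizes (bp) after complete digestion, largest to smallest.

MluI sites (ACGCGT) start at positions 73, 83, 91.
MluI cuts after the first base of each site, so after positions 73, 83, 91.
Circular molecule, 3 cuts → 3 fragments:
  74–83 → 10 bp
  84–91 → 8 bp
  92–198 then 1–73 → 107 + 73 = 180 bp
Sorted largest to smallest: 180, 10, 8 bp.

180, 10, 8 bp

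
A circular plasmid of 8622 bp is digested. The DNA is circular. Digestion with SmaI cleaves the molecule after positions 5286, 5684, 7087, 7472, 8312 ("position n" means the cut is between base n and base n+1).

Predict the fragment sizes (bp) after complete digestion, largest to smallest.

5596, 1403, 840, 398, 385 bp

Circular molecule, 5 cuts → 5 fragments:
  5684 − 5286 = 398 bp
  7087 − 5684 = 1403 bp
  7472 − 7087 = 385 bp
  8312 − 7472 = 840 bp
  wrap: 8622 − 8312 + 5286 = 5596 bp
Sorted largest to smallest: 5596, 1403, 840, 398, 385 bp.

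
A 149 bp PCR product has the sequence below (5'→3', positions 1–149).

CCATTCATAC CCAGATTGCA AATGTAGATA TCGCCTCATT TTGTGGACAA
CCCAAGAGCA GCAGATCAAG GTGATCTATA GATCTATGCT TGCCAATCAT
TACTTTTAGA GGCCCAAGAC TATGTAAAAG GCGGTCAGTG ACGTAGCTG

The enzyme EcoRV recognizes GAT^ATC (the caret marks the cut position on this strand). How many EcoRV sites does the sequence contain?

GATATC occurs starting at position 27.
EcoRV cuts at 1 site.

1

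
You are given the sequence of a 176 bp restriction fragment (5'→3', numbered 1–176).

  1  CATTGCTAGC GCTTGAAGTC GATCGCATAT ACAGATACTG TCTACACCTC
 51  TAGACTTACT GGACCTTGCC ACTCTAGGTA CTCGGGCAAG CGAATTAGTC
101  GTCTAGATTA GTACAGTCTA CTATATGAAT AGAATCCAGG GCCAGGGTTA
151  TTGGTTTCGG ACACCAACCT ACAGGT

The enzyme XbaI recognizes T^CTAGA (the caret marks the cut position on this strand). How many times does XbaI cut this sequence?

2

TCTAGA occurs starting at positions 49, 102.
XbaI cuts at 2 sites.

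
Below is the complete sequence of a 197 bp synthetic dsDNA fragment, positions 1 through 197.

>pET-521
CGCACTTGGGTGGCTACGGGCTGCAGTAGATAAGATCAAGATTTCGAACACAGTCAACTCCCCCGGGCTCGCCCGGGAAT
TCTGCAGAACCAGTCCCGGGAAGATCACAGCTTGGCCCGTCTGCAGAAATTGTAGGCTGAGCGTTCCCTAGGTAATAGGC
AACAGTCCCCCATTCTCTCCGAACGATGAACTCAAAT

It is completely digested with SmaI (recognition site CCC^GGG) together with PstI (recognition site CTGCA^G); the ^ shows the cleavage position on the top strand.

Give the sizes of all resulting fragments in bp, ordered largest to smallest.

72, 39, 28, 25, 12, 11, 10 bp

SmaI sites (CCCGGG) start at positions 62, 72, 95.
SmaI cuts after base 3 of each site, so after positions 64, 74, 97.
PstI sites (CTGCAG) start at positions 21, 82, 121.
PstI cuts after base 5 of each site (before the last base), so after positions 25, 86, 125.
Combined cut positions: 25, 64, 74, 86, 97, 125.
Linear molecule, 6 cuts → 7 fragments:
  1–25 → 25 bp
  26–64 → 39 bp
  65–74 → 10 bp
  75–86 → 12 bp
  87–97 → 11 bp
  98–125 → 28 bp
  126–197 → 72 bp
Sorted largest to smallest: 72, 39, 28, 25, 12, 11, 10 bp.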